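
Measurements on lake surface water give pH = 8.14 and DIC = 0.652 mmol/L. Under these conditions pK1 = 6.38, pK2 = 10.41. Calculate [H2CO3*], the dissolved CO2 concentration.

α₀ = 1 / (1 + K1/[H⁺] + K1K2/[H⁺]²) = 1 / (1 + 10^+1.76 + 10^-0.51)
   = 1 / (1 + 57.544 + 0.30903) = 1/58.853 = 0.01699
[CO2*] = α₀ × DIC = 0.01699 × 0.652 = 0.0111 mmol/L = 11.1 μmol/L

[CO2*] = 11.1 μmol/L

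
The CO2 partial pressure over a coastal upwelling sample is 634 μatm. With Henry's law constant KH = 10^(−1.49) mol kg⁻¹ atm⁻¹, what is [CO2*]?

[CO2*] = 20.5 μmol/kg

KH = 10^(−1.49) = 3.236×10^-2 mol kg⁻¹ atm⁻¹
[CO2*] = KH · pCO2 = 3.236×10^-2 × 634×10^-6 atm = 2.05×10^-5 mol/kg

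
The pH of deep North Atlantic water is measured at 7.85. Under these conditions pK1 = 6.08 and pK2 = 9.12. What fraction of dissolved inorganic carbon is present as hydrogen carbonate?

α₁ = 1 / (1 + [H⁺]/K1 + K2/[H⁺]) = 1 / (1 + 10^-1.77 + 10^-1.27)
   = 1 / (1 + 0.016982 + 0.053703) = 1/1.0707 = 0.9340

α₁ = 0.934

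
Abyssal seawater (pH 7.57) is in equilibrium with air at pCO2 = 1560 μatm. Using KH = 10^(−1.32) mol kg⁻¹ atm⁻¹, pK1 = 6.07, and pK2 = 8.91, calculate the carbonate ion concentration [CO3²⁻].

[CO3²⁻] = 0.108 mmol/kg

[CO2*] = KH · pCO2 = 10^(−1.32) × 1560×10^-6 = 7.467×10^-5 mol/kg
α₀ = 1/(1 + K1/[H⁺] + K1K2/[H⁺]²) = 1/(1 + 10^+1.50 + 10^+0.16) = 0.02935
DIC = [CO2*]/α₀ = 7.467×10^-5 / 0.02935 = 2.544 mmol/kg
[CO3²⁻] = α₂·DIC; α₂ = 0.04243, so [CO3²⁻] = 0.04243 × 2.544 = 0.108 mmol/kg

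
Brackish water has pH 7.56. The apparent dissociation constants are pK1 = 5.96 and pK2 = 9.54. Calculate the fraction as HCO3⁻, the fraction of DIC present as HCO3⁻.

α₁ = 1 / (1 + [H⁺]/K1 + K2/[H⁺]) = 1 / (1 + 10^-1.60 + 10^-1.98)
   = 1 / (1 + 0.025119 + 0.010471) = 1/1.0356 = 0.9656

α₁ = 0.966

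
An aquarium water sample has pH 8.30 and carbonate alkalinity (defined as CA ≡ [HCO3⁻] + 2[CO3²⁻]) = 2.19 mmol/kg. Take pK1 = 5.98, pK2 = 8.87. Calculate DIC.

CA = [HCO3⁻] + 2[CO3²⁻] = (α₁ + 2α₂)·DIC
At pH 8.30: [H⁺]/K1 = 10^-2.32 = 0.0047863, K2/[H⁺] = 10^-0.57 = 0.26915
α₁ = 1/(1 + 0.0047863 + 0.26915) = 1/1.2739 = 0.7850; α₂ = α₁·K2/[H⁺] = 0.2113
α₁ + 2α₂ = 1.2075
DIC = CA / (α₁ + 2α₂) = 2.19 / 1.2075 = 1.81 mmol/kg

DIC = 1.81 mmol/kg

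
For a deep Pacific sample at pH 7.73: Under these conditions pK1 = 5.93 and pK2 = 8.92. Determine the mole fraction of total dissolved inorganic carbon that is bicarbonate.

α₁ = 0.926

α₁ = 1 / (1 + [H⁺]/K1 + K2/[H⁺]) = 1 / (1 + 10^-1.80 + 10^-1.19)
   = 1 / (1 + 0.015849 + 0.064565) = 1/1.0804 = 0.9256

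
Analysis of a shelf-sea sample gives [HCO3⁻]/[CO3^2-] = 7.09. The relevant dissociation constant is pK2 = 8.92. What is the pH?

From K2 = [H⁺][CO3^2-]/[HCO3⁻]:  pH = pK2 − log₁₀([HCO3⁻]/[CO3^2-])
log₁₀(7.09) = +0.851
pH = 8.92 − (+0.851) = 8.07

pH = 8.07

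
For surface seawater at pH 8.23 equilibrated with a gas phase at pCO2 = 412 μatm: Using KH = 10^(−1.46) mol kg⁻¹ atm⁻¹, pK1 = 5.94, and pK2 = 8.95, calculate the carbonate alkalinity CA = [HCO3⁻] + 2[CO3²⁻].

CA = 3.85 mmol/kg

[CO2*] = KH · pCO2 = 10^(−1.46) × 412×10^-6 = 1.429×10^-5 mol/kg
α₀ = 1/(1 + K1/[H⁺] + K1K2/[H⁺]²) = 1/(1 + 10^+2.29 + 10^+1.57) = 0.004289
DIC = [CO2*]/α₀ = 1.429×10^-5 / 0.004289 = 3.331 mmol/kg
CA = (α₁ + 2α₂)·DIC = (0.8363 + 2×0.1594) × 3.331 = 3.85 mmol/kg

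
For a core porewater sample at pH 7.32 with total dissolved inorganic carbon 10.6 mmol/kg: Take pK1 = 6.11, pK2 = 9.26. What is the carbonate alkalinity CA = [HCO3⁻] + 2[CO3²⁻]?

CA = [HCO3⁻] + 2[CO3²⁻] = (α₁ + 2α₂)·DIC
At pH 7.32: [H⁺]/K1 = 10^-1.21 = 0.061660, K2/[H⁺] = 10^-1.94 = 0.011482
α₁ = 1/(1 + 0.061660 + 0.011482) = 1/1.0731 = 0.9318; α₂ = α₁·K2/[H⁺] = 0.01070
α₁ + 2α₂ = 0.9532
CA = 0.9532 × 10.6 = 10.1 mmol/kg

CA = 10.1 mmol/kg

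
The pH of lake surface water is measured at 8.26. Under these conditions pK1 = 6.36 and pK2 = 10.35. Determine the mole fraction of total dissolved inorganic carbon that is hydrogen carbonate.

α₁ = 0.980

α₁ = 1 / (1 + [H⁺]/K1 + K2/[H⁺]) = 1 / (1 + 10^-1.90 + 10^-2.09)
   = 1 / (1 + 0.012589 + 0.0081283) = 1/1.0207 = 0.9797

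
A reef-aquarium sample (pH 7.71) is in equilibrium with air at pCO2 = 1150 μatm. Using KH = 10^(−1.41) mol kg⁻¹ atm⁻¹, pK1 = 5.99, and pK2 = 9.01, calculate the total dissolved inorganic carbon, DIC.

[CO2*] = KH · pCO2 = 10^(−1.41) × 1150×10^-6 = 4.474×10^-5 mol/kg
α₀ = 1/(1 + K1/[H⁺] + K1K2/[H⁺]²) = 1/(1 + 10^+1.72 + 10^+0.42) = 0.01782
DIC = [CO2*]/α₀ = 4.474×10^-5 / 0.01782 = 2.51 mmol/kg

DIC = 2.51 mmol/kg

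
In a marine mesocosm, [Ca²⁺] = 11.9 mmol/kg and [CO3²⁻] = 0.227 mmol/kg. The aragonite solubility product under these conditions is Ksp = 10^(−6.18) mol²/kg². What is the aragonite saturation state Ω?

Ω = 4.09

Ksp = 10^(−6.18) = 6.607×10^-7
Ω = [Ca²⁺][CO3²⁻]/Ksp = (11.9×10^-3)(0.227×10^-3) / 6.607×10^-7 = 4.09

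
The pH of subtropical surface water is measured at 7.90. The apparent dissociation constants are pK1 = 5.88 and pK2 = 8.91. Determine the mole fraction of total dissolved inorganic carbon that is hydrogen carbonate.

α₁ = 1 / (1 + [H⁺]/K1 + K2/[H⁺]) = 1 / (1 + 10^-2.02 + 10^-1.01)
   = 1 / (1 + 0.0095499 + 0.097724) = 1/1.1073 = 0.9031

α₁ = 0.903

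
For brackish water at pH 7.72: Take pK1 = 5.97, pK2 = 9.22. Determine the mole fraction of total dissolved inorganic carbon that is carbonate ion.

α₂ = 1 / (1 + [H⁺]/K2 + [H⁺]²/(K1K2)) = 1 / (1 + 10^+1.50 + 10^-0.25)
   = 1 / (1 + 31.623 + 0.56234) = 1/33.185 = 0.03013

α₂ = 0.0301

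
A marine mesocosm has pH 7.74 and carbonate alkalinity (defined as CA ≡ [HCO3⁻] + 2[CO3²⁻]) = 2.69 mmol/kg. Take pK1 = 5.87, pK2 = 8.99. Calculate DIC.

DIC = 2.59 mmol/kg

CA = [HCO3⁻] + 2[CO3²⁻] = (α₁ + 2α₂)·DIC
At pH 7.74: [H⁺]/K1 = 10^-1.87 = 0.013490, K2/[H⁺] = 10^-1.25 = 0.056234
α₁ = 1/(1 + 0.013490 + 0.056234) = 1/1.0697 = 0.9348; α₂ = α₁·K2/[H⁺] = 0.05257
α₁ + 2α₂ = 1.0400
DIC = CA / (α₁ + 2α₂) = 2.69 / 1.0400 = 2.59 mmol/kg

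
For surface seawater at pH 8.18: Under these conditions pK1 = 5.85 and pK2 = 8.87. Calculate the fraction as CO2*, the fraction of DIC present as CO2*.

α₀ = 1 / (1 + K1/[H⁺] + K1K2/[H⁺]²) = 1 / (1 + 10^+2.33 + 10^+1.64)
   = 1 / (1 + 213.80 + 43.652) = 1/258.45 = 0.003869

α₀ = 0.00387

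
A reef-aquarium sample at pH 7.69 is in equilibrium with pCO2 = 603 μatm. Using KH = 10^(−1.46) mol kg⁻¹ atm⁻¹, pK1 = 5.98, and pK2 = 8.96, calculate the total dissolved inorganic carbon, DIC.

[CO2*] = KH · pCO2 = 10^(−1.46) × 603×10^-6 = 2.091×10^-5 mol/kg
α₀ = 1/(1 + K1/[H⁺] + K1K2/[H⁺]²) = 1/(1 + 10^+1.71 + 10^+0.44) = 0.01817
DIC = [CO2*]/α₀ = 2.091×10^-5 / 0.01817 = 1.15 mmol/kg

DIC = 1.15 mmol/kg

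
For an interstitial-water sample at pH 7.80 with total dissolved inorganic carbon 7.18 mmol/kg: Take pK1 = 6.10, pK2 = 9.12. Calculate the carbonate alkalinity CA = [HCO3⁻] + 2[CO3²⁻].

CA = [HCO3⁻] + 2[CO3²⁻] = (α₁ + 2α₂)·DIC
At pH 7.80: [H⁺]/K1 = 10^-1.70 = 0.019953, K2/[H⁺] = 10^-1.32 = 0.047863
α₁ = 1/(1 + 0.019953 + 0.047863) = 1/1.0678 = 0.9365; α₂ = α₁·K2/[H⁺] = 0.04482
α₁ + 2α₂ = 1.0261
CA = 1.0261 × 7.18 = 7.37 mmol/kg

CA = 7.37 mmol/kg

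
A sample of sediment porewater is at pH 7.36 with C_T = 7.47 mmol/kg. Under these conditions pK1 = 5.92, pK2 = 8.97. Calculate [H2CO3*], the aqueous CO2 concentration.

[CO2*] = 0.256 mmol/kg

α₀ = 1 / (1 + K1/[H⁺] + K1K2/[H⁺]²) = 1 / (1 + 10^+1.44 + 10^-0.17)
   = 1 / (1 + 27.542 + 0.67608) = 1/29.218 = 0.03423
[CO2*] = α₀ × DIC = 0.03423 × 7.47 = 0.256 mmol/kg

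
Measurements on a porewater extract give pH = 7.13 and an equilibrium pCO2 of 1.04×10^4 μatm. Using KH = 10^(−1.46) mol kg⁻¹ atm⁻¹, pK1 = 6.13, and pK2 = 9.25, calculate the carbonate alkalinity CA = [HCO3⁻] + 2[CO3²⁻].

[CO2*] = KH · pCO2 = 10^(−1.46) × 1.04×10^4×10^-6 = 3.606×10^-4 mol/kg
α₀ = 1/(1 + K1/[H⁺] + K1K2/[H⁺]²) = 1/(1 + 10^+1.00 + 10^-1.12) = 0.09029
DIC = [CO2*]/α₀ = 3.606×10^-4 / 0.09029 = 3.994 mmol/kg
CA = (α₁ + 2α₂)·DIC = (0.9029 + 2×0.006849) × 3.994 = 3.66 mmol/kg

CA = 3.66 mmol/kg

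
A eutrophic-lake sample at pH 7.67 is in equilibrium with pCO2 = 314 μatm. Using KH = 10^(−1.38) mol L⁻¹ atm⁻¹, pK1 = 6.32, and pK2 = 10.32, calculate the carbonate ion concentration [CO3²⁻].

[CO3²⁻] = 0.656 μmol/L

[CO2*] = KH · pCO2 = 10^(−1.38) × 314×10^-6 = 1.309×10^-5 mol/L
α₀ = 1/(1 + K1/[H⁺] + K1K2/[H⁺]²) = 1/(1 + 10^+1.35 + 10^-1.30) = 0.04267
DIC = [CO2*]/α₀ = 1.309×10^-5 / 0.04267 = 0.3068 mmol/L
[CO3²⁻] = α₂·DIC; α₂ = 0.002138, so [CO3²⁻] = 0.002138 × 0.3068 = 0.000656 mmol/L = 0.656 μmol/L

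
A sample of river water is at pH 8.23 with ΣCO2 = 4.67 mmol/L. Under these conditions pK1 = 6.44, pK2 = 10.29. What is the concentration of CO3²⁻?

[CO3²⁻] = 0.0397 mmol/L

α₂ = 1 / (1 + [H⁺]/K2 + [H⁺]²/(K1K2)) = 1 / (1 + 10^+2.06 + 10^+0.27)
   = 1 / (1 + 114.82 + 1.8621) = 1/117.68 = 0.008498
[CO3²⁻] = α₂ × DIC = 0.008498 × 4.67 = 0.0397 mmol/L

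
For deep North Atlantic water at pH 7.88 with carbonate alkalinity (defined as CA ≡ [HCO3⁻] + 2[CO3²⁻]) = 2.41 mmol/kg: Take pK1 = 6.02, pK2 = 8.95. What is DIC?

DIC = 2.26 mmol/kg

CA = [HCO3⁻] + 2[CO3²⁻] = (α₁ + 2α₂)·DIC
At pH 7.88: [H⁺]/K1 = 10^-1.86 = 0.013804, K2/[H⁺] = 10^-1.07 = 0.085114
α₁ = 1/(1 + 0.013804 + 0.085114) = 1/1.0989 = 0.9100; α₂ = α₁·K2/[H⁺] = 0.07745
α₁ + 2α₂ = 1.0649
DIC = CA / (α₁ + 2α₂) = 2.41 / 1.0649 = 2.26 mmol/kg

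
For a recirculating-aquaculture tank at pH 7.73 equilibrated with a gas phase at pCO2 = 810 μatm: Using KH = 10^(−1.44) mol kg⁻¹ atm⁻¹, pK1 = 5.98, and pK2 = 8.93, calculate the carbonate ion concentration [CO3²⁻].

[CO3²⁻] = 0.104 mmol/kg

[CO2*] = KH · pCO2 = 10^(−1.44) × 810×10^-6 = 2.941×10^-5 mol/kg
α₀ = 1/(1 + K1/[H⁺] + K1K2/[H⁺]²) = 1/(1 + 10^+1.75 + 10^+0.55) = 0.01645
DIC = [CO2*]/α₀ = 2.941×10^-5 / 0.01645 = 1.788 mmol/kg
[CO3²⁻] = α₂·DIC; α₂ = 0.05837, so [CO3²⁻] = 0.05837 × 1.788 = 0.104 mmol/kg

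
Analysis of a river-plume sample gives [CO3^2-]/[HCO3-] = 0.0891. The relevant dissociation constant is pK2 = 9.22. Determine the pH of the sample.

From K2 = [H⁺][CO3^2-]/[HCO3-]:  pH = pK2 + log₁₀([CO3^2-]/[HCO3-])
log₁₀(0.0891) = -1.050
pH = 9.22 + (-1.050) = 8.17

pH = 8.17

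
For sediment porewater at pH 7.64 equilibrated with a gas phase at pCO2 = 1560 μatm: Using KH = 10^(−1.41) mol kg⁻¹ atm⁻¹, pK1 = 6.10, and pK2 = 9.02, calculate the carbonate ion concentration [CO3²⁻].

[CO2*] = KH · pCO2 = 10^(−1.41) × 1560×10^-6 = 6.069×10^-5 mol/kg
α₀ = 1/(1 + K1/[H⁺] + K1K2/[H⁺]²) = 1/(1 + 10^+1.54 + 10^+0.16) = 0.02694
DIC = [CO2*]/α₀ = 6.069×10^-5 / 0.02694 = 2.253 mmol/kg
[CO3²⁻] = α₂·DIC; α₂ = 0.03894, so [CO3²⁻] = 0.03894 × 2.253 = 0.0877 mmol/kg

[CO3²⁻] = 0.0877 mmol/kg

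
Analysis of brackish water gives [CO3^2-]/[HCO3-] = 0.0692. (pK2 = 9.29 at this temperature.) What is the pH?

pH = 8.13

From K2 = [H⁺][CO3^2-]/[HCO3-]:  pH = pK2 + log₁₀([CO3^2-]/[HCO3-])
log₁₀(0.0692) = -1.160
pH = 9.29 + (-1.160) = 8.13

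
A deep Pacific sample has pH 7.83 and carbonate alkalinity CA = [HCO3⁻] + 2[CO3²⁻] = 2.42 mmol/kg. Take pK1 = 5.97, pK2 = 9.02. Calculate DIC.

DIC = 2.31 mmol/kg

CA = [HCO3⁻] + 2[CO3²⁻] = (α₁ + 2α₂)·DIC
At pH 7.83: [H⁺]/K1 = 10^-1.86 = 0.013804, K2/[H⁺] = 10^-1.19 = 0.064565
α₁ = 1/(1 + 0.013804 + 0.064565) = 1/1.0784 = 0.9273; α₂ = α₁·K2/[H⁺] = 0.05987
α₁ + 2α₂ = 1.0471
DIC = CA / (α₁ + 2α₂) = 2.42 / 1.0471 = 2.31 mmol/kg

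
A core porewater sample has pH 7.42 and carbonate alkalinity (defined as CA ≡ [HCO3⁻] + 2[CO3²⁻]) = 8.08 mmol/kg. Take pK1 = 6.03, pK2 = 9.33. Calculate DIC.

DIC = 8.30 mmol/kg

CA = [HCO3⁻] + 2[CO3²⁻] = (α₁ + 2α₂)·DIC
At pH 7.42: [H⁺]/K1 = 10^-1.39 = 0.040738, K2/[H⁺] = 10^-1.91 = 0.012303
α₁ = 1/(1 + 0.040738 + 0.012303) = 1/1.0530 = 0.9496; α₂ = α₁·K2/[H⁺] = 0.01168
α₁ + 2α₂ = 0.9730
DIC = CA / (α₁ + 2α₂) = 8.08 / 0.9730 = 8.30 mmol/kg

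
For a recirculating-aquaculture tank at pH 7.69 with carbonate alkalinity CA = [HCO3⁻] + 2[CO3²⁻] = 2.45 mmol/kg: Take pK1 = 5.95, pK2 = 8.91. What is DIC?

DIC = 2.36 mmol/kg

CA = [HCO3⁻] + 2[CO3²⁻] = (α₁ + 2α₂)·DIC
At pH 7.69: [H⁺]/K1 = 10^-1.74 = 0.018197, K2/[H⁺] = 10^-1.22 = 0.060256
α₁ = 1/(1 + 0.018197 + 0.060256) = 1/1.0785 = 0.9273; α₂ = α₁·K2/[H⁺] = 0.05587
α₁ + 2α₂ = 1.0390
DIC = CA / (α₁ + 2α₂) = 2.45 / 1.0390 = 2.36 mmol/kg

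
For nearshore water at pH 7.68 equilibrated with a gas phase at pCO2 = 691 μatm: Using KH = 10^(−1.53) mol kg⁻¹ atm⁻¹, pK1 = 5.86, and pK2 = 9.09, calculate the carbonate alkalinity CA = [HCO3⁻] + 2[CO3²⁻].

[CO2*] = KH · pCO2 = 10^(−1.53) × 691×10^-6 = 2.039×10^-5 mol/kg
α₀ = 1/(1 + K1/[H⁺] + K1K2/[H⁺]²) = 1/(1 + 10^+1.82 + 10^+0.41) = 0.01436
DIC = [CO2*]/α₀ = 2.039×10^-5 / 0.01436 = 1.420 mmol/kg
CA = (α₁ + 2α₂)·DIC = (0.9487 + 2×0.03691) × 1.420 = 1.45 mmol/kg

CA = 1.45 mmol/kg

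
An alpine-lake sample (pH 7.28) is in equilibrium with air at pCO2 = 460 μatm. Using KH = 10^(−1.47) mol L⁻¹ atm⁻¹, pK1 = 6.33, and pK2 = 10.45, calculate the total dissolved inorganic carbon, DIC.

DIC = 0.155 mmol/L

[CO2*] = KH · pCO2 = 10^(−1.47) × 460×10^-6 = 1.559×10^-5 mol/L
α₀ = 1/(1 + K1/[H⁺] + K1K2/[H⁺]²) = 1/(1 + 10^+0.95 + 10^-2.22) = 0.1008
DIC = [CO2*]/α₀ = 1.559×10^-5 / 0.1008 = 0.155 mmol/L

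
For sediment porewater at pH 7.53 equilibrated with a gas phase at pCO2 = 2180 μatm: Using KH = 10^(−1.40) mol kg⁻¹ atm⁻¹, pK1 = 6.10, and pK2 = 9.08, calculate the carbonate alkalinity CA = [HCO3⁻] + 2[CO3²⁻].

CA = 2.47 mmol/kg

[CO2*] = KH · pCO2 = 10^(−1.40) × 2180×10^-6 = 8.679×10^-5 mol/kg
α₀ = 1/(1 + K1/[H⁺] + K1K2/[H⁺]²) = 1/(1 + 10^+1.43 + 10^-0.12) = 0.03487
DIC = [CO2*]/α₀ = 8.679×10^-5 / 0.03487 = 2.489 mmol/kg
CA = (α₁ + 2α₂)·DIC = (0.9387 + 2×0.02646) × 2.489 = 2.47 mmol/kg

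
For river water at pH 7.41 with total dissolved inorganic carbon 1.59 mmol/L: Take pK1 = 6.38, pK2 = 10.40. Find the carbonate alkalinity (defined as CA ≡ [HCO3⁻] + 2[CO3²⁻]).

CA = [HCO3⁻] + 2[CO3²⁻] = (α₁ + 2α₂)·DIC
At pH 7.41: [H⁺]/K1 = 10^-1.03 = 0.093325, K2/[H⁺] = 10^-2.99 = 0.0010233
α₁ = 1/(1 + 0.093325 + 0.0010233) = 1/1.0943 = 0.9138; α₂ = α₁·K2/[H⁺] = 0.0009351
α₁ + 2α₂ = 0.9157
CA = 0.9157 × 1.59 = 1.46 mmol/L

CA = 1.46 mmol/L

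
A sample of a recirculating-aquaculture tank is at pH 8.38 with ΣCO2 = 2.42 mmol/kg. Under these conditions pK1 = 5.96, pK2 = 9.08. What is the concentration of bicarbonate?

[HCO3⁻] = 2.01 mmol/kg

α₁ = 1 / (1 + [H⁺]/K1 + K2/[H⁺]) = 1 / (1 + 10^-2.42 + 10^-0.70)
   = 1 / (1 + 0.0038019 + 0.19953) = 1/1.2033 = 0.8310
[HCO3⁻] = α₁ × DIC = 0.8310 × 2.42 = 2.01 mmol/kg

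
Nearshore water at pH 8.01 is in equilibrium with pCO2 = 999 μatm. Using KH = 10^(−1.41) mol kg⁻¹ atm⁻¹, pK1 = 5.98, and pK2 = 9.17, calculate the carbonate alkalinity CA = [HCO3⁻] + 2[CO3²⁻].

CA = 4.74 mmol/kg

[CO2*] = KH · pCO2 = 10^(−1.41) × 999×10^-6 = 3.887×10^-5 mol/kg
α₀ = 1/(1 + K1/[H⁺] + K1K2/[H⁺]²) = 1/(1 + 10^+2.03 + 10^+0.87) = 0.008653
DIC = [CO2*]/α₀ = 3.887×10^-5 / 0.008653 = 4.492 mmol/kg
CA = (α₁ + 2α₂)·DIC = (0.9272 + 2×0.06415) × 4.492 = 4.74 mmol/kg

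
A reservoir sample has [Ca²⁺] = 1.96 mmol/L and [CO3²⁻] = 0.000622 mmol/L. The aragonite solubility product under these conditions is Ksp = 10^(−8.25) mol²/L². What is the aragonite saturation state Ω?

Ω = 0.217

Ksp = 10^(−8.25) = 5.623×10^-9
Ω = [Ca²⁺][CO3²⁻]/Ksp = (1.96×10^-3)(0.000622×10^-3) / 5.623×10^-9 = 0.217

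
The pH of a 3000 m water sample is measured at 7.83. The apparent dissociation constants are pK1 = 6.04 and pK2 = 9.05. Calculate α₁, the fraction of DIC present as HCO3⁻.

α₁ = 1 / (1 + [H⁺]/K1 + K2/[H⁺]) = 1 / (1 + 10^-1.79 + 10^-1.22)
   = 1 / (1 + 0.016218 + 0.060256) = 1/1.0765 = 0.9290

α₁ = 0.929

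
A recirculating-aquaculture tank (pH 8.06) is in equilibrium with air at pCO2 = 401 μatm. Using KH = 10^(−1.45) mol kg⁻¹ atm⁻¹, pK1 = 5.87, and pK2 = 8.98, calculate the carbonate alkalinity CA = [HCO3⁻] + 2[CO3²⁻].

[CO2*] = KH · pCO2 = 10^(−1.45) × 401×10^-6 = 1.423×10^-5 mol/kg
α₀ = 1/(1 + K1/[H⁺] + K1K2/[H⁺]²) = 1/(1 + 10^+2.19 + 10^+1.27) = 0.005731
DIC = [CO2*]/α₀ = 1.423×10^-5 / 0.005731 = 2.483 mmol/kg
CA = (α₁ + 2α₂)·DIC = (0.8876 + 2×0.1067) × 2.483 = 2.73 mmol/kg

CA = 2.73 mmol/kg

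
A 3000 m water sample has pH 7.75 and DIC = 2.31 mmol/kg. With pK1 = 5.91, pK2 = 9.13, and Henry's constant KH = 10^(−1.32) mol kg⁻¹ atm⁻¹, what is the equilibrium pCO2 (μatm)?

pCO2 = 661 μatm

α₀ = 1 / (1 + K1/[H⁺] + K1K2/[H⁺]²) = 1 / (1 + 10^+1.84 + 10^+0.46)
   = 1 / (1 + 69.183 + 2.8840) = 1/73.067 = 0.01369
[CO2*] = α₀ × DIC = 0.01369 × 2.31 = 0.03161 mmol/kg
pCO2 = [CO2*]/KH = 3.161×10^-5 / 4.786×10^-2 = 661 μatm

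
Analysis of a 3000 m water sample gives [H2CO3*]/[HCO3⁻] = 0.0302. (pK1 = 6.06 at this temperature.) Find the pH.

pH = 7.58

From K1 = [H⁺][HCO3⁻]/[H2CO3*]:  pH = pK1 − log₁₀([H2CO3*]/[HCO3⁻])
log₁₀(0.0302) = -1.520
pH = 6.06 − (-1.520) = 7.58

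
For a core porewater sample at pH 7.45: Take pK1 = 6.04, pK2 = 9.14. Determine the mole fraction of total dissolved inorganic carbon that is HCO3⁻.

α₁ = 0.944

α₁ = 1 / (1 + [H⁺]/K1 + K2/[H⁺]) = 1 / (1 + 10^-1.41 + 10^-1.69)
   = 1 / (1 + 0.038905 + 0.020417) = 1/1.0593 = 0.9440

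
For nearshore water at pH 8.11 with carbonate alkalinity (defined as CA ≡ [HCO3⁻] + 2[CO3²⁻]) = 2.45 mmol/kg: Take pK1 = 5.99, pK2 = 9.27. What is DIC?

CA = [HCO3⁻] + 2[CO3²⁻] = (α₁ + 2α₂)·DIC
At pH 8.11: [H⁺]/K1 = 10^-2.12 = 0.0075858, K2/[H⁺] = 10^-1.16 = 0.069183
α₁ = 1/(1 + 0.0075858 + 0.069183) = 1/1.0768 = 0.9287; α₂ = α₁·K2/[H⁺] = 0.06425
α₁ + 2α₂ = 1.0572
DIC = CA / (α₁ + 2α₂) = 2.45 / 1.0572 = 2.32 mmol/kg

DIC = 2.32 mmol/kg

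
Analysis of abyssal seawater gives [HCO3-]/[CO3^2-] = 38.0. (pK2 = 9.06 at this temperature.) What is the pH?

pH = 7.48

From K2 = [H⁺][CO3^2-]/[HCO3-]:  pH = pK2 − log₁₀([HCO3-]/[CO3^2-])
log₁₀(38.0) = +1.580
pH = 9.06 − (+1.580) = 7.48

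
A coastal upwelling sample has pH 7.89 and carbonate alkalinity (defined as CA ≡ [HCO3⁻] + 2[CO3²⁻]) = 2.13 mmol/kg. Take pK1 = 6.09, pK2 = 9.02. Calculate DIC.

DIC = 2.02 mmol/kg

CA = [HCO3⁻] + 2[CO3²⁻] = (α₁ + 2α₂)·DIC
At pH 7.89: [H⁺]/K1 = 10^-1.80 = 0.015849, K2/[H⁺] = 10^-1.13 = 0.074131
α₁ = 1/(1 + 0.015849 + 0.074131) = 1/1.0900 = 0.9174; α₂ = α₁·K2/[H⁺] = 0.06801
α₁ + 2α₂ = 1.0535
DIC = CA / (α₁ + 2α₂) = 2.13 / 1.0535 = 2.02 mmol/kg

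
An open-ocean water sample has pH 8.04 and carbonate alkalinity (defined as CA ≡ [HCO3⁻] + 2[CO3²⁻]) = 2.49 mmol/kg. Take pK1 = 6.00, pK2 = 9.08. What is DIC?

CA = [HCO3⁻] + 2[CO3²⁻] = (α₁ + 2α₂)·DIC
At pH 8.04: [H⁺]/K1 = 10^-2.04 = 0.0091201, K2/[H⁺] = 10^-1.04 = 0.091201
α₁ = 1/(1 + 0.0091201 + 0.091201) = 1/1.1003 = 0.9088; α₂ = α₁·K2/[H⁺] = 0.08289
α₁ + 2α₂ = 1.0746
DIC = CA / (α₁ + 2α₂) = 2.49 / 1.0746 = 2.32 mmol/kg

DIC = 2.32 mmol/kg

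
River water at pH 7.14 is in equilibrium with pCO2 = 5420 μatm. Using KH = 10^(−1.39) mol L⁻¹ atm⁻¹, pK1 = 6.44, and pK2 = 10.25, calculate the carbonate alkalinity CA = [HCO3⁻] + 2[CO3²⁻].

CA = 1.11 mmol/L

[CO2*] = KH · pCO2 = 10^(−1.39) × 5420×10^-6 = 2.208×10^-4 mol/L
α₀ = 1/(1 + K1/[H⁺] + K1K2/[H⁺]²) = 1/(1 + 10^+0.70 + 10^-2.41) = 0.1662
DIC = [CO2*]/α₀ = 2.208×10^-4 / 0.1662 = 1.328 mmol/L
CA = (α₁ + 2α₂)·DIC = (0.8331 + 2×0.0006467) × 1.328 = 1.11 mmol/L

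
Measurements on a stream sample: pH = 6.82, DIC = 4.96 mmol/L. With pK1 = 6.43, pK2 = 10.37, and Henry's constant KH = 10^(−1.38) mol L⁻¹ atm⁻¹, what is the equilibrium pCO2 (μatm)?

α₀ = 1 / (1 + K1/[H⁺] + K1K2/[H⁺]²) = 1 / (1 + 10^+0.39 + 10^-3.16)
   = 1 / (1 + 2.4547 + 0.00069183) = 1/3.4554 = 0.2894
[CO2*] = α₀ × DIC = 0.2894 × 4.96 = 1.435 mmol/L
pCO2 = [CO2*]/KH = 1.435×10^-3 / 4.169×10^-2 = 3.44×10^4 μatm

pCO2 = 3.44×10^4 μatm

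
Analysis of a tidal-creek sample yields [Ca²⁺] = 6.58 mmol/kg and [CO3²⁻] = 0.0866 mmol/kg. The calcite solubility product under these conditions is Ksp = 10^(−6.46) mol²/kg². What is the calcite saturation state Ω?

Ksp = 10^(−6.46) = 3.467×10^-7
Ω = [Ca²⁺][CO3²⁻]/Ksp = (6.58×10^-3)(0.0866×10^-3) / 3.467×10^-7 = 1.64

Ω = 1.64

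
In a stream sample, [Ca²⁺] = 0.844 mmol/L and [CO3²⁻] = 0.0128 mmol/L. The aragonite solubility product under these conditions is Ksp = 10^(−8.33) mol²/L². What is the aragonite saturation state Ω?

Ksp = 10^(−8.33) = 4.677×10^-9
Ω = [Ca²⁺][CO3²⁻]/Ksp = (0.844×10^-3)(0.0128×10^-3) / 4.677×10^-9 = 2.31

Ω = 2.31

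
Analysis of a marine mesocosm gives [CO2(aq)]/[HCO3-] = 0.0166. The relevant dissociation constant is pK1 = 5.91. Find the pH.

From K1 = [H⁺][HCO3-]/[CO2(aq)]:  pH = pK1 − log₁₀([CO2(aq)]/[HCO3-])
log₁₀(0.0166) = -1.780
pH = 5.91 − (-1.780) = 7.69

pH = 7.69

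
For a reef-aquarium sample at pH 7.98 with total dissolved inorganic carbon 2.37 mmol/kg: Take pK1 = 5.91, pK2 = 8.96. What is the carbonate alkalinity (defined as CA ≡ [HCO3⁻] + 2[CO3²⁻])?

CA = [HCO3⁻] + 2[CO3²⁻] = (α₁ + 2α₂)·DIC
At pH 7.98: [H⁺]/K1 = 10^-2.07 = 0.0085114, K2/[H⁺] = 10^-0.98 = 0.10471
α₁ = 1/(1 + 0.0085114 + 0.10471) = 1/1.1132 = 0.8983; α₂ = α₁·K2/[H⁺] = 0.09406
α₁ + 2α₂ = 1.0864
CA = 1.0864 × 2.37 = 2.57 mmol/kg

CA = 2.57 mmol/kg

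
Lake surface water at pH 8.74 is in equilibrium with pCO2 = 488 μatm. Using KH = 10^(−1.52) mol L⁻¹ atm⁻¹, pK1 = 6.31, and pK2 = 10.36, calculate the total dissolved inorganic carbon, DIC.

DIC = 4.08 mmol/L

[CO2*] = KH · pCO2 = 10^(−1.52) × 488×10^-6 = 1.474×10^-5 mol/L
α₀ = 1/(1 + K1/[H⁺] + K1K2/[H⁺]²) = 1/(1 + 10^+2.43 + 10^+0.81) = 0.003615
DIC = [CO2*]/α₀ = 1.474×10^-5 / 0.003615 = 4.08 mmol/L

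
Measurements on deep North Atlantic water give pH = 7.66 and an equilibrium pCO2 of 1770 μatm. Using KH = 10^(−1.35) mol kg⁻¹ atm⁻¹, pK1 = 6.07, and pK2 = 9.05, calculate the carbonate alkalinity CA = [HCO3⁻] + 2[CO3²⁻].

[CO2*] = KH · pCO2 = 10^(−1.35) × 1770×10^-6 = 7.906×10^-5 mol/kg
α₀ = 1/(1 + K1/[H⁺] + K1K2/[H⁺]²) = 1/(1 + 10^+1.59 + 10^+0.20) = 0.02410
DIC = [CO2*]/α₀ = 7.906×10^-5 / 0.02410 = 3.280 mmol/kg
CA = (α₁ + 2α₂)·DIC = (0.9377 + 2×0.03820) × 3.280 = 3.33 mmol/kg

CA = 3.33 mmol/kg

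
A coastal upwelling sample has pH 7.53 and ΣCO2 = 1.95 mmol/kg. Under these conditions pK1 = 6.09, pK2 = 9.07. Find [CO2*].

[CO2*] = 0.0665 mmol/kg

α₀ = 1 / (1 + K1/[H⁺] + K1K2/[H⁺]²) = 1 / (1 + 10^+1.44 + 10^-0.10)
   = 1 / (1 + 27.542 + 0.79433) = 1/29.337 = 0.03409
[CO2*] = α₀ × DIC = 0.03409 × 1.95 = 0.0665 mmol/kg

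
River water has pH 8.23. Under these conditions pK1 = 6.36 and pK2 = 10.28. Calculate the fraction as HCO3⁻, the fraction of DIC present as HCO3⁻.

α₁ = 1 / (1 + [H⁺]/K1 + K2/[H⁺]) = 1 / (1 + 10^-1.87 + 10^-2.05)
   = 1 / (1 + 0.013490 + 0.0089125) = 1/1.0224 = 0.9781

α₁ = 0.978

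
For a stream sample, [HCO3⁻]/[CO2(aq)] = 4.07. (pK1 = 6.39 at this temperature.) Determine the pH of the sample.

pH = 7.00

From K1 = [H⁺][HCO3⁻]/[CO2(aq)]:  pH = pK1 + log₁₀([HCO3⁻]/[CO2(aq)])
log₁₀(4.07) = +0.610
pH = 6.39 + (+0.610) = 7.00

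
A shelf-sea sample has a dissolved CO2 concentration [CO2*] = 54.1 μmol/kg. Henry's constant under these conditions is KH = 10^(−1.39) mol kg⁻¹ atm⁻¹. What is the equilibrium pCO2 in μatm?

pCO2 = 1330 μatm

KH = 10^(−1.39) = 4.074×10^-2 mol kg⁻¹ atm⁻¹
pCO2 = [CO2*]/KH = 54.1×10^-6 / 4.074×10^-2 = 1.33×10^-3 atm = 1330 μatm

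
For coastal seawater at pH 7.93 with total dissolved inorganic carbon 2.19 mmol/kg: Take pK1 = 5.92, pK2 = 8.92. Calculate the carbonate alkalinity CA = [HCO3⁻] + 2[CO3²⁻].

CA = [HCO3⁻] + 2[CO3²⁻] = (α₁ + 2α₂)·DIC
At pH 7.93: [H⁺]/K1 = 10^-2.01 = 0.0097724, K2/[H⁺] = 10^-0.99 = 0.10233
α₁ = 1/(1 + 0.0097724 + 0.10233) = 1/1.1121 = 0.8992; α₂ = α₁·K2/[H⁺] = 0.09201
α₁ + 2α₂ = 1.0832
CA = 1.0832 × 2.19 = 2.37 mmol/kg

CA = 2.37 mmol/kg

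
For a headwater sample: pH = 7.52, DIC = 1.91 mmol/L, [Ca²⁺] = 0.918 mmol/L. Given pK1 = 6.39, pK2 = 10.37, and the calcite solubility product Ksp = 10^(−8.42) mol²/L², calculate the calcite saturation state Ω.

α₂ = 1 / (1 + [H⁺]/K2 + [H⁺]²/(K1K2)) = 1 / (1 + 10^+2.85 + 10^+1.72)
   = 1 / (1 + 707.95 + 52.481) = 1/761.43 = 0.001313
[CO3²⁻] = α₂ × DIC = 0.001313 × 1.91 = 0.002508 mmol/L = 2.508 μmol/L
Ksp = 10^(−8.42) = 3.802×10^-9
Ω = [Ca²⁺][CO3²⁻]/Ksp = (0.918×10^-3)(2.508×10^-6) / 3.802×10^-9 = 0.606

Ω = 0.606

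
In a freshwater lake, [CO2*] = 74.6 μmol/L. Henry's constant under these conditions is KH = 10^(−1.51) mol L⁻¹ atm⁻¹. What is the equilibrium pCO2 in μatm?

KH = 10^(−1.51) = 3.090×10^-2 mol L⁻¹ atm⁻¹
pCO2 = [CO2*]/KH = 74.6×10^-6 / 3.090×10^-2 = 2.41×10^-3 atm = 2410 μatm

pCO2 = 2410 μatm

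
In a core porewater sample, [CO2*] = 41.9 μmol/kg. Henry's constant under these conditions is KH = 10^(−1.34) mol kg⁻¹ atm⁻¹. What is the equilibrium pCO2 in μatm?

pCO2 = 917 μatm

KH = 10^(−1.34) = 4.571×10^-2 mol kg⁻¹ atm⁻¹
pCO2 = [CO2*]/KH = 41.9×10^-6 / 4.571×10^-2 = 9.17×10^-4 atm = 917 μatm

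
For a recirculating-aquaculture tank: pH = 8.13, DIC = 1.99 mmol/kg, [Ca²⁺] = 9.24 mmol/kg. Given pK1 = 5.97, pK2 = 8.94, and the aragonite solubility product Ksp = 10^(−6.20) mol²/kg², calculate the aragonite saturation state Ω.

Ω = 3.89

α₂ = 1 / (1 + [H⁺]/K2 + [H⁺]²/(K1K2)) = 1 / (1 + 10^+0.81 + 10^-1.35)
   = 1 / (1 + 6.4565 + 0.044668) = 1/7.5012 = 0.1333
[CO3²⁻] = α₂ × DIC = 0.1333 × 1.99 = 0.2653 mmol/kg
Ksp = 10^(−6.20) = 6.310×10^-7
Ω = [Ca²⁺][CO3²⁻]/Ksp = (9.24×10^-3)(2.653×10^-4) / 6.310×10^-7 = 3.89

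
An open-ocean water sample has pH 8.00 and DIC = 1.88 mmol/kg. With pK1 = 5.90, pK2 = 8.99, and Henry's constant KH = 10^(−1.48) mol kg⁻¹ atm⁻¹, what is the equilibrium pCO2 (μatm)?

α₀ = 1 / (1 + K1/[H⁺] + K1K2/[H⁺]²) = 1 / (1 + 10^+2.10 + 10^+1.11)
   = 1 / (1 + 125.89 + 12.882) = 1/139.78 = 0.007154
[CO2*] = α₀ × DIC = 0.007154 × 1.88 = 0.01345 mmol/kg = 13.45 μmol/kg
pCO2 = [CO2*]/KH = 1.345×10^-5 / 3.311×10^-2 = 406 μatm

pCO2 = 406 μatm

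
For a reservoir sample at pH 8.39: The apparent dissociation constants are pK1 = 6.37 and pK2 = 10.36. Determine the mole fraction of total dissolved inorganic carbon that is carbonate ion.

α₂ = 1 / (1 + [H⁺]/K2 + [H⁺]²/(K1K2)) = 1 / (1 + 10^+1.97 + 10^-0.05)
   = 1 / (1 + 93.325 + 0.89125) = 1/95.217 = 0.01050

α₂ = 0.0105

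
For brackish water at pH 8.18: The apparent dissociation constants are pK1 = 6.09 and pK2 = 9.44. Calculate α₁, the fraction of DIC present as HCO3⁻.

α₁ = 1 / (1 + [H⁺]/K1 + K2/[H⁺]) = 1 / (1 + 10^-2.09 + 10^-1.26)
   = 1 / (1 + 0.0081283 + 0.054954) = 1/1.0631 = 0.9407

α₁ = 0.941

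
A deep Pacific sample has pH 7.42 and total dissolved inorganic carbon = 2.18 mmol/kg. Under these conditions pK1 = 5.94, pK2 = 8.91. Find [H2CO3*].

[CO2*] = 0.0678 mmol/kg

α₀ = 1 / (1 + K1/[H⁺] + K1K2/[H⁺]²) = 1 / (1 + 10^+1.48 + 10^-0.01)
   = 1 / (1 + 30.200 + 0.97724) = 1/32.177 = 0.03108
[CO2*] = α₀ × DIC = 0.03108 × 2.18 = 0.0678 mmol/kg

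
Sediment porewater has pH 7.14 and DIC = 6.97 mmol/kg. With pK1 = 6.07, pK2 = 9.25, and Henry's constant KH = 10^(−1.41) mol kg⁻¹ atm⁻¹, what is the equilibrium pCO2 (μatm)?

pCO2 = 1.40×10^4 μatm

α₀ = 1 / (1 + K1/[H⁺] + K1K2/[H⁺]²) = 1 / (1 + 10^+1.07 + 10^-1.04)
   = 1 / (1 + 11.749 + 0.091201) = 1/12.840 = 0.07788
[CO2*] = α₀ × DIC = 0.07788 × 6.97 = 0.5428 mmol/kg
pCO2 = [CO2*]/KH = 5.428×10^-4 / 3.890×10^-2 = 1.40×10^4 μatm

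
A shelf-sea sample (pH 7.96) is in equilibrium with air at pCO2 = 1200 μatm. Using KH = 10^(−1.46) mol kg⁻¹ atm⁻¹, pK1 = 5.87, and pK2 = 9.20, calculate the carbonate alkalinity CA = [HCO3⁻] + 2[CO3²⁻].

[CO2*] = KH · pCO2 = 10^(−1.46) × 1200×10^-6 = 4.161×10^-5 mol/kg
α₀ = 1/(1 + K1/[H⁺] + K1K2/[H⁺]²) = 1/(1 + 10^+2.09 + 10^+0.85) = 0.007627
DIC = [CO2*]/α₀ = 4.161×10^-5 / 0.007627 = 5.455 mmol/kg
CA = (α₁ + 2α₂)·DIC = (0.9384 + 2×0.05400) × 5.455 = 5.71 mmol/kg

CA = 5.71 mmol/kg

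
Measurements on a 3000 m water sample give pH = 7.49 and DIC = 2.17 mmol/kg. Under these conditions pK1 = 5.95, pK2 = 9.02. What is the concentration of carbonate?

[CO3²⁻] = 0.0605 mmol/kg

α₂ = 1 / (1 + [H⁺]/K2 + [H⁺]²/(K1K2)) = 1 / (1 + 10^+1.53 + 10^-0.01)
   = 1 / (1 + 33.884 + 0.97724) = 1/35.862 = 0.02788
[CO3²⁻] = α₂ × DIC = 0.02788 × 2.17 = 0.0605 mmol/kg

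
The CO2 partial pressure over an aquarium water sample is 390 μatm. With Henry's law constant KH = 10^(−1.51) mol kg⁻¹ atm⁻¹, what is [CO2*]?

[CO2*] = 12.1 μmol/kg

KH = 10^(−1.51) = 3.090×10^-2 mol kg⁻¹ atm⁻¹
[CO2*] = KH · pCO2 = 3.090×10^-2 × 390×10^-6 atm = 1.21×10^-5 mol/kg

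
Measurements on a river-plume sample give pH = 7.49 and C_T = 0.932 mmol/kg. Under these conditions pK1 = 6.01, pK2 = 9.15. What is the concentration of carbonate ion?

[CO3²⁻] = 19.3 μmol/kg

α₂ = 1 / (1 + [H⁺]/K2 + [H⁺]²/(K1K2)) = 1 / (1 + 10^+1.66 + 10^+0.18)
   = 1 / (1 + 45.709 + 1.5136) = 1/48.222 = 0.02074
[CO3²⁻] = α₂ × DIC = 0.02074 × 0.932 = 0.0193 mmol/kg = 19.3 μmol/kg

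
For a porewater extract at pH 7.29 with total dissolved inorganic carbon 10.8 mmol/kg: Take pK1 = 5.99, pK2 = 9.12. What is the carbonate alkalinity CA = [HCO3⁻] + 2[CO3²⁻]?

CA = [HCO3⁻] + 2[CO3²⁻] = (α₁ + 2α₂)·DIC
At pH 7.29: [H⁺]/K1 = 10^-1.30 = 0.050119, K2/[H⁺] = 10^-1.83 = 0.014791
α₁ = 1/(1 + 0.050119 + 0.014791) = 1/1.0649 = 0.9390; α₂ = α₁·K2/[H⁺] = 0.01389
α₁ + 2α₂ = 0.9668
CA = 0.9668 × 10.8 = 10.4 mmol/kg

CA = 10.4 mmol/kg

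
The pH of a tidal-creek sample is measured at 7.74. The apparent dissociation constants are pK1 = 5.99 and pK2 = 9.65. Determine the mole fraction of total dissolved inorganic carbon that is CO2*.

α₀ = 0.0173

α₀ = 1 / (1 + K1/[H⁺] + K1K2/[H⁺]²) = 1 / (1 + 10^+1.75 + 10^-0.16)
   = 1 / (1 + 56.234 + 0.69183) = 1/57.926 = 0.01726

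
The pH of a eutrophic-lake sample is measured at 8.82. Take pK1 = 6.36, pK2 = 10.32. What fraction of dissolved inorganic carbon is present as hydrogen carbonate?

α₁ = 1 / (1 + [H⁺]/K1 + K2/[H⁺]) = 1 / (1 + 10^-2.46 + 10^-1.50)
   = 1 / (1 + 0.0034674 + 0.031623) = 1/1.0351 = 0.9661

α₁ = 0.966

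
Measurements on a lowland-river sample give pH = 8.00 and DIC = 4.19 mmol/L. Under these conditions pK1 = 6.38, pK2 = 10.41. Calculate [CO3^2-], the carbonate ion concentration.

[CO3²⁻] = 15.9 μmol/L

α₂ = 1 / (1 + [H⁺]/K2 + [H⁺]²/(K1K2)) = 1 / (1 + 10^+2.41 + 10^+0.79)
   = 1 / (1 + 257.04 + 6.1660) = 1/264.21 = 0.003785
[CO3²⁻] = α₂ × DIC = 0.003785 × 4.19 = 0.0159 mmol/L = 15.9 μmol/L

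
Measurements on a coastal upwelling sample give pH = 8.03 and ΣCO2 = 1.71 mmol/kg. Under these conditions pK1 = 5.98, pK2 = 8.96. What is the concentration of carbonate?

α₂ = 1 / (1 + [H⁺]/K2 + [H⁺]²/(K1K2)) = 1 / (1 + 10^+0.93 + 10^-1.12)
   = 1 / (1 + 8.5114 + 0.075858) = 1/9.5872 = 0.1043
[CO3²⁻] = α₂ × DIC = 0.1043 × 1.71 = 0.178 mmol/kg

[CO3²⁻] = 0.178 mmol/kg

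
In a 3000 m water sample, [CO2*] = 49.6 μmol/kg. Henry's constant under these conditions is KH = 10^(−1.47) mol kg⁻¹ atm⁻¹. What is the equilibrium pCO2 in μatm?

KH = 10^(−1.47) = 3.388×10^-2 mol kg⁻¹ atm⁻¹
pCO2 = [CO2*]/KH = 49.6×10^-6 / 3.388×10^-2 = 1.46×10^-3 atm = 1460 μatm

pCO2 = 1460 μatm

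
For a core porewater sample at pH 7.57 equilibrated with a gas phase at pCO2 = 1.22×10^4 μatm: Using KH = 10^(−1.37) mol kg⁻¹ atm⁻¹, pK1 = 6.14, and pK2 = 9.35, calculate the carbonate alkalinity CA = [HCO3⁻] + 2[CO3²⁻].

CA = 14.5 mmol/kg

[CO2*] = KH · pCO2 = 10^(−1.37) × 1.22×10^4×10^-6 = 5.204×10^-4 mol/kg
α₀ = 1/(1 + K1/[H⁺] + K1K2/[H⁺]²) = 1/(1 + 10^+1.43 + 10^-0.35) = 0.03526
DIC = [CO2*]/α₀ = 5.204×10^-4 / 0.03526 = 14.76 mmol/kg
CA = (α₁ + 2α₂)·DIC = (0.9490 + 2×0.01575) × 14.76 = 14.5 mmol/kg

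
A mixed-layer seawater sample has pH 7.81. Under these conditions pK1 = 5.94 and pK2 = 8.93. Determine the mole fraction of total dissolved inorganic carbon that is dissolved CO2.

α₀ = 1 / (1 + K1/[H⁺] + K1K2/[H⁺]²) = 1 / (1 + 10^+1.87 + 10^+0.75)
   = 1 / (1 + 74.131 + 5.6234) = 1/80.754 = 0.01238

α₀ = 0.0124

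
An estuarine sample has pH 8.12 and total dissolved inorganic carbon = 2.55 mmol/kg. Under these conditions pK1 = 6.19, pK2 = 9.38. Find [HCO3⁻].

[HCO3⁻] = 2.39 mmol/kg

α₁ = 1 / (1 + [H⁺]/K1 + K2/[H⁺]) = 1 / (1 + 10^-1.93 + 10^-1.26)
   = 1 / (1 + 0.011749 + 0.054954) = 1/1.0667 = 0.9375
[HCO3⁻] = α₁ × DIC = 0.9375 × 2.55 = 2.39 mmol/kg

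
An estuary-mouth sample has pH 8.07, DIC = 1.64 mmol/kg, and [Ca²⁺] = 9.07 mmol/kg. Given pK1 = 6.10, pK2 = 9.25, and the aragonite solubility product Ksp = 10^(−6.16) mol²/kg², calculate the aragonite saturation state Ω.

Ω = 1.32

α₂ = 1 / (1 + [H⁺]/K2 + [H⁺]²/(K1K2)) = 1 / (1 + 10^+1.18 + 10^-0.79)
   = 1 / (1 + 15.136 + 0.16218) = 1/16.298 = 0.06136
[CO3²⁻] = α₂ × DIC = 0.06136 × 1.64 = 0.1006 mmol/kg
Ksp = 10^(−6.16) = 6.918×10^-7
Ω = [Ca²⁺][CO3²⁻]/Ksp = (9.07×10^-3)(1.006×10^-4) / 6.918×10^-7 = 1.32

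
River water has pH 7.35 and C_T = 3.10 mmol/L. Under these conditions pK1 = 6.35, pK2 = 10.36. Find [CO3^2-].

[CO3²⁻] = 2.75 μmol/L

α₂ = 1 / (1 + [H⁺]/K2 + [H⁺]²/(K1K2)) = 1 / (1 + 10^+3.01 + 10^+2.01)
   = 1 / (1 + 1023.3 + 102.33) = 1/1126.6 = 0.0008876
[CO3²⁻] = α₂ × DIC = 0.0008876 × 3.10 = 0.00275 mmol/L = 2.75 μmol/L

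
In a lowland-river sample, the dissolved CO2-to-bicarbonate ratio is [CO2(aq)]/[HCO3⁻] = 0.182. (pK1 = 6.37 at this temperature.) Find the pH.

pH = 7.11

From K1 = [H⁺][HCO3⁻]/[CO2(aq)]:  pH = pK1 − log₁₀([CO2(aq)]/[HCO3⁻])
log₁₀(0.182) = -0.740
pH = 6.37 − (-0.740) = 7.11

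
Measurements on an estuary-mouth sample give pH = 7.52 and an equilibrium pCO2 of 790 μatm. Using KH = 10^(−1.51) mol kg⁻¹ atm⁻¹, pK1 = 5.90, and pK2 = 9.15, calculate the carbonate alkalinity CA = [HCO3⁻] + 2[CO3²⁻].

[CO2*] = KH · pCO2 = 10^(−1.51) × 790×10^-6 = 2.441×10^-5 mol/kg
α₀ = 1/(1 + K1/[H⁺] + K1K2/[H⁺]²) = 1/(1 + 10^+1.62 + 10^-0.01) = 0.02290
DIC = [CO2*]/α₀ = 2.441×10^-5 / 0.02290 = 1.066 mmol/kg
CA = (α₁ + 2α₂)·DIC = (0.9547 + 2×0.02238) × 1.066 = 1.07 mmol/kg

CA = 1.07 mmol/kg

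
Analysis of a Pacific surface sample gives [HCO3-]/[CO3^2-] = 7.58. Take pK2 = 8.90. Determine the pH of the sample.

From K2 = [H⁺][CO3^2-]/[HCO3-]:  pH = pK2 − log₁₀([HCO3-]/[CO3^2-])
log₁₀(7.58) = +0.880
pH = 8.90 − (+0.880) = 8.02

pH = 8.02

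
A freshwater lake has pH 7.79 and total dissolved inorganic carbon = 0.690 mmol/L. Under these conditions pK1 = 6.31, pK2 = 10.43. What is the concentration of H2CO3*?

[CO2*] = 0.0221 mmol/L

α₀ = 1 / (1 + K1/[H⁺] + K1K2/[H⁺]²) = 1 / (1 + 10^+1.48 + 10^-1.16)
   = 1 / (1 + 30.200 + 0.069183) = 1/31.269 = 0.03198
[CO2*] = α₀ × DIC = 0.03198 × 0.690 = 0.0221 mmol/L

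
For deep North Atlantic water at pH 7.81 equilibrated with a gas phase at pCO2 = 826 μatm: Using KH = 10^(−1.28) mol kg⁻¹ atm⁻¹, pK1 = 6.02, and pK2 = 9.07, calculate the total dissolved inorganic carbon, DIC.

[CO2*] = KH · pCO2 = 10^(−1.28) × 826×10^-6 = 4.335×10^-5 mol/kg
α₀ = 1/(1 + K1/[H⁺] + K1K2/[H⁺]²) = 1/(1 + 10^+1.79 + 10^+0.53) = 0.01514
DIC = [CO2*]/α₀ = 4.335×10^-5 / 0.01514 = 2.86 mmol/kg

DIC = 2.86 mmol/kg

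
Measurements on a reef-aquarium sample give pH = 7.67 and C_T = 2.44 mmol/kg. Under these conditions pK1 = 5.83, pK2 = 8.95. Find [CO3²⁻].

[CO3²⁻] = 0.120 mmol/kg

α₂ = 1 / (1 + [H⁺]/K2 + [H⁺]²/(K1K2)) = 1 / (1 + 10^+1.28 + 10^-0.56)
   = 1 / (1 + 19.055 + 0.27542) = 1/20.330 = 0.04919
[CO3²⁻] = α₂ × DIC = 0.04919 × 2.44 = 0.120 mmol/kg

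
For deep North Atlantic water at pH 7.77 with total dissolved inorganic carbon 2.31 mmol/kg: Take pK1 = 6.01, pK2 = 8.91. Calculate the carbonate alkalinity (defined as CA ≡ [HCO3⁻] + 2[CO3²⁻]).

CA = 2.43 mmol/kg

CA = [HCO3⁻] + 2[CO3²⁻] = (α₁ + 2α₂)·DIC
At pH 7.77: [H⁺]/K1 = 10^-1.76 = 0.017378, K2/[H⁺] = 10^-1.14 = 0.072444
α₁ = 1/(1 + 0.017378 + 0.072444) = 1/1.0898 = 0.9176; α₂ = α₁·K2/[H⁺] = 0.06647
α₁ + 2α₂ = 1.0505
CA = 1.0505 × 2.31 = 2.43 mmol/kg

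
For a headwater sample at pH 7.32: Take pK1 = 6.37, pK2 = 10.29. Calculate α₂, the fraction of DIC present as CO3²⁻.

α₂ = 1 / (1 + [H⁺]/K2 + [H⁺]²/(K1K2)) = 1 / (1 + 10^+2.97 + 10^+2.02)
   = 1 / (1 + 933.25 + 104.71) = 1/1039.0 = 0.0009625

α₂ = 0.000962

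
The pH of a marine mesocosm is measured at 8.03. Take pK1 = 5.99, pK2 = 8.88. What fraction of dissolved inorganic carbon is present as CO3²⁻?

α₂ = 0.123

α₂ = 1 / (1 + [H⁺]/K2 + [H⁺]²/(K1K2)) = 1 / (1 + 10^+0.85 + 10^-1.19)
   = 1 / (1 + 7.0795 + 0.064565) = 1/8.1440 = 0.1228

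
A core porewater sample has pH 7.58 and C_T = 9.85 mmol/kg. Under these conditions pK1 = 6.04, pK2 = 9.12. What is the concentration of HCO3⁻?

α₁ = 1 / (1 + [H⁺]/K1 + K2/[H⁺]) = 1 / (1 + 10^-1.54 + 10^-1.54)
   = 1 / (1 + 0.028840 + 0.028840) = 1/1.0577 = 0.9455
[HCO3⁻] = α₁ × DIC = 0.9455 × 9.85 = 9.31 mmol/kg

[HCO3⁻] = 9.31 mmol/kg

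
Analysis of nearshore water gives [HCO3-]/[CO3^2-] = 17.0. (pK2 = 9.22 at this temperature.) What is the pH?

From K2 = [H⁺][CO3^2-]/[HCO3-]:  pH = pK2 − log₁₀([HCO3-]/[CO3^2-])
log₁₀(17.0) = +1.230
pH = 9.22 − (+1.230) = 7.99

pH = 7.99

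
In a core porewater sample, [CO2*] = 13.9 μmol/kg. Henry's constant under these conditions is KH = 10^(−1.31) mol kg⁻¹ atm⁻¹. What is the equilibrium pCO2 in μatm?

pCO2 = 284 μatm

KH = 10^(−1.31) = 4.898×10^-2 mol kg⁻¹ atm⁻¹
pCO2 = [CO2*]/KH = 13.9×10^-6 / 4.898×10^-2 = 2.84×10^-4 atm = 284 μatm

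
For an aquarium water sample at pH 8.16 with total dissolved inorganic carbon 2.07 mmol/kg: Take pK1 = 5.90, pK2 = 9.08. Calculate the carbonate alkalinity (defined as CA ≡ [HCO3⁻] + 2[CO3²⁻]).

CA = 2.28 mmol/kg

CA = [HCO3⁻] + 2[CO3²⁻] = (α₁ + 2α₂)·DIC
At pH 8.16: [H⁺]/K1 = 10^-2.26 = 0.0054954, K2/[H⁺] = 10^-0.92 = 0.12023
α₁ = 1/(1 + 0.0054954 + 0.12023) = 1/1.1257 = 0.8883; α₂ = α₁·K2/[H⁺] = 0.1068
α₁ + 2α₂ = 1.1019
CA = 1.1019 × 2.07 = 2.28 mmol/kg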